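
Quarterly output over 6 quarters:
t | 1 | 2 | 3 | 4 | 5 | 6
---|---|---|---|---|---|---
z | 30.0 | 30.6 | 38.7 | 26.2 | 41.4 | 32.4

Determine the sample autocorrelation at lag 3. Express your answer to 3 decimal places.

-0.020

Mean z̄ = (30.0 + 30.6 + 38.7 + 26.2 + 41.4 + 32.4)/6 = 33.2167
Deviations from mean: -3.2167, -2.6167, 5.4833, -7.0167, 8.1833, -0.8167
Σ(z_t−z̄)(z_{t+3}−z̄) = (22.5703) + (-21.4131) + (-4.4781) = -3.3208
Denominator Σ(z_t−z̄)² = 164.1283
r_3 = -3.3208 / 164.1283 = -0.020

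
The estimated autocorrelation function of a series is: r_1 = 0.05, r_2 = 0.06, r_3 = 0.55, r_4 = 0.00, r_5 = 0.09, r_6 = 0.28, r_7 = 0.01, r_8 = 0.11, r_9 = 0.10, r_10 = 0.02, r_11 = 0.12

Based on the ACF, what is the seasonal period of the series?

The largest autocorrelation is r_3 = 0.55, with a weaker echo at lag 6 (0.28); the remaining lags stay at or below 0.12.
The dominant spike at lag 3 indicates a seasonal period of 3.

3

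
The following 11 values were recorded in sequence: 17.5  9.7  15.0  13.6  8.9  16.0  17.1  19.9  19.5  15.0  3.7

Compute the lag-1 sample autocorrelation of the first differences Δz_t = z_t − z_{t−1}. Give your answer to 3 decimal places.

-0.026

First differences Δz: -7.8, 5.3, -1.4, -4.7, 7.1, 1.1, 2.8, -0.4, -4.5, -11.3
Mean of differences = -1.3800
Numerator Σ(Δz_t−Δz̄)(Δz_{t+1}−Δz̄) = -7.7204
Denominator Σ(Δz_t−Δz̄)² = 301.4960
r_1(Δz) = -7.7204 / 301.4960 = -0.026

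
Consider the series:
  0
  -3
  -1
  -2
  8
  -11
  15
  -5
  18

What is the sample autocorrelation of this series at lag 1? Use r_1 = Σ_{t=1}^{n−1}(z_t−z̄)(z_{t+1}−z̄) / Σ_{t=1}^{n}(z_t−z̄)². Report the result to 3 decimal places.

-0.594

Mean z̄ = (0 − 3 − 1 − 2 + 8 − 11 + 15 − 5 + 18)/9 = 2.1111
Numerator Σ_{t=1}^{8}(z_t−z̄)(z_{t+1}−z̄) = -435.5679
Denominator Σ(z_t−z̄)² = 732.8889
r_1 = -435.5679 / 732.8889 = -0.594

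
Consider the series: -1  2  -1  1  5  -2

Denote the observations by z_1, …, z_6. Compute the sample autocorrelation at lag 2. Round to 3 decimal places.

-0.147

Mean z̄ = (-1 + 2 − 1 + 1 + 5 − 2)/6 = 0.6667
Σ(z_t−z̄)(z_{t+2}−z̄) = (2.7778) + (0.4444) + (-7.2222) + (-0.8889) = -4.8889
Denominator Σ(z_t−z̄)² = 33.3333
r_2 = -4.8889 / 33.3333 = -0.147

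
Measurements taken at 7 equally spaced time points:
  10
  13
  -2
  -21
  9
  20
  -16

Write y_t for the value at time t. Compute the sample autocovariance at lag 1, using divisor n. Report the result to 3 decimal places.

-31.676

Mean ȳ = (10 + 13 − 2 − 21 + 9 + 20 − 16)/7 = 1.8571
Σ_{t=1}^{6}(y_t−ȳ)(y_{t+1}−ȳ) = -221.7347
γ_1 = -221.7347 / 7 = -31.676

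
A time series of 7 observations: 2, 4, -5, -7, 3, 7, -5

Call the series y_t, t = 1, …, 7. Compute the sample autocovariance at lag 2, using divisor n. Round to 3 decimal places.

-16.904

Mean ȳ = (2 + 4 − 5 − 7 + 3 + 7 − 5)/7 = -0.1429
Deviations: 2.1429, 4.1429, -4.8571, -6.8571, 3.1429, 7.1429, -4.8571
Σ_{t=1}^{5}(y_t−ȳ)(y_{t+2}−ȳ) = -118.3265
γ_2 = -118.3265 / 7 = -16.904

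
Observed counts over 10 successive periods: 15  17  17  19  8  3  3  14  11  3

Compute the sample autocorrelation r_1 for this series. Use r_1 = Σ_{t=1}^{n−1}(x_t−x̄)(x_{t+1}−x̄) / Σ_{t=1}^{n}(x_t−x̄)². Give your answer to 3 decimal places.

0.409

Mean x̄ = (15 + 17 + 17 + 19 + 8 + 3 + 3 + 14 + 11 + 3)/10 = 11.0000
Numerator Σ_{t=1}^{9}(x_t−x̄)(x_{t+1}−x̄) = 148.0000
Denominator Σ(x_t−x̄)² = 362.0000
r_1 = 148.0000 / 362.0000 = 0.409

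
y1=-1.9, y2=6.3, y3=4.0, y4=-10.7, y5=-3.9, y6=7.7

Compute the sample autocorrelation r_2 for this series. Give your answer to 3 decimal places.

-0.692

Mean ȳ = (-1.9 + 6.3 + 4.0 − 10.7 − 3.9 + 7.7)/6 = 0.2500
Σ(y_t−ȳ)(y_{t+2}−ȳ) = (-8.0625) + (-66.2475) + (-15.5625) + (-81.5775) = -171.4500
Denominator Σ(y_t−ȳ)² = 247.9150
r_2 = -171.4500 / 247.9150 = -0.692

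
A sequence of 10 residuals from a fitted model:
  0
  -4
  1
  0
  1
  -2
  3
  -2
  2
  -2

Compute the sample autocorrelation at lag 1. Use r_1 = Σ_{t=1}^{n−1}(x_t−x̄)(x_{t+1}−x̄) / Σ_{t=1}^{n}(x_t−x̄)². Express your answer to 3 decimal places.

Mean x̄ = (0 − 4 + 1 + 0 + 1 − 2 + 3 − 2 + 2 − 2)/10 = -0.3000
Numerator Σ_{t=1}^{9}(x_t−x̄)(x_{t+1}−x̄) = -26.3900
Denominator Σ(x_t−x̄)² = 42.1000
r_1 = -26.3900 / 42.1000 = -0.627

-0.627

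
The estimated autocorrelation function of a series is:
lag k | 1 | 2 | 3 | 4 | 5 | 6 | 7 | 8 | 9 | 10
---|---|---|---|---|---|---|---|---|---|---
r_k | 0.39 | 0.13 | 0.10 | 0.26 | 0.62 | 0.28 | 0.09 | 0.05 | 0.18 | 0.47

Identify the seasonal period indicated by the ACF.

The largest autocorrelation is r_5 = 0.62, with a weaker echo at lag 10 (0.47); the remaining lags stay at or below 0.39. The elevated value at lag 1 (0.39), dropping to 0.13 at lag 2, reflects decaying short-term dependence rather than seasonality.
The dominant spike at lag 5 indicates a seasonal period of 5.

5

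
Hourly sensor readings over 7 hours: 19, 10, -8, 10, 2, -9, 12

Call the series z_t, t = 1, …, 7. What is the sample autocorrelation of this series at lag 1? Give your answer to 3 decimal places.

-0.192

Mean z̄ = (19 + 10 − 8 + 10 + 2 − 9 + 12)/7 = 5.1429
Deviations from mean: 13.8571, 4.8571, -13.1429, 4.8571, -3.1429, -14.1429, 6.8571
Σ(z_t−z̄)(z_{t+1}−z̄) = (67.3061) + (-63.8367) + (-63.8367) + (-15.2653) + (44.4490) + (-96.9796) = -128.1633
Denominator Σ(z_t−z̄)² = 668.8571
r_1 = -128.1633 / 668.8571 = -0.192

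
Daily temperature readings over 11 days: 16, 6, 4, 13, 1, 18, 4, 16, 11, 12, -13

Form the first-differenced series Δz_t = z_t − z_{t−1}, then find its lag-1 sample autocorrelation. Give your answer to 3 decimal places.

First differences Δz: -10, -2, 9, -12, 17, -14, 12, -5, 1, -25
Mean of differences = -2.9000
Numerator Σ(Δz_t−Δz̄)(Δz_{t+1}−Δz̄) = -797.0100
Denominator Σ(Δz_t−Δz̄)² = 1524.9000
r_1(Δz) = -797.0100 / 1524.9000 = -0.523

-0.523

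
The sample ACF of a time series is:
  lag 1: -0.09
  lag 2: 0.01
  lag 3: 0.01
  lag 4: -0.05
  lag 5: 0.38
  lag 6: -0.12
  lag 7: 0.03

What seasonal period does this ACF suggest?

5

The largest autocorrelation is r_5 = 0.38; the remaining lags stay at or below 0.03.
The dominant spike at lag 5 indicates a seasonal period of 5.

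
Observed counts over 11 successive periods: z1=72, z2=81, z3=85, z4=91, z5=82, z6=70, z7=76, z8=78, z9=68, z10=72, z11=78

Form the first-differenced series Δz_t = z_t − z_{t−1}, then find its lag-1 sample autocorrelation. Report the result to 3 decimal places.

First differences Δz: 9, 4, 6, -9, -12, 6, 2, -10, 4, 6
Mean of differences = 0.6000
Numerator Σ(Δz_t−Δz̄)(Δz_{t+1}−Δz̄) = 23.0400
Denominator Σ(Δz_t−Δz̄)² = 546.4000
r_1(Δz) = 23.0400 / 546.4000 = 0.042

0.042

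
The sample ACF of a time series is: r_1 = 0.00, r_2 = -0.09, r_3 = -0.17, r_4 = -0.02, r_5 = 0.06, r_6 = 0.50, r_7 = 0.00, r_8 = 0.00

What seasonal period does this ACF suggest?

6

The largest autocorrelation is r_6 = 0.50; the remaining lags stay at or below 0.06.
The dominant spike at lag 6 indicates a seasonal period of 6.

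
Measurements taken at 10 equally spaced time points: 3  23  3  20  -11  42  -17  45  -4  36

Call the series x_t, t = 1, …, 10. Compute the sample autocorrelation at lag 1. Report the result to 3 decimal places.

Mean x̄ = (3 + 23 + 3 + 20 − 11 + 42 − 17 + 45 − 4 + 36)/10 = 14.0000
Numerator Σ_{t=1}^{9}(x_t−x̄)(x_{t+1}−x̄) = -3897.0000
Denominator Σ(x_t−x̄)² = 4498.0000
r_1 = -3897.0000 / 4498.0000 = -0.866

-0.866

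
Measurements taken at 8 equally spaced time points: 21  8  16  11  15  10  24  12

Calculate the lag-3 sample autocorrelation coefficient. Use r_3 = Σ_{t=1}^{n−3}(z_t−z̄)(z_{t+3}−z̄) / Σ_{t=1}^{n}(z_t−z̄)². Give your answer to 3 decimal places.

Mean z̄ = (21 + 8 + 16 + 11 + 15 + 10 + 24 + 12)/8 = 14.6250
Deviations from mean: 6.3750, -6.6250, 1.3750, -3.6250, 0.3750, -4.6250, 9.3750, -2.6250
Numerator Σ_{t=1}^{5}(z_t−z̄)(z_{t+3}−z̄) = -66.9219
Denominator Σ(z_t−z̄)² = 215.8750
r_3 = -66.9219 / 215.8750 = -0.310

-0.310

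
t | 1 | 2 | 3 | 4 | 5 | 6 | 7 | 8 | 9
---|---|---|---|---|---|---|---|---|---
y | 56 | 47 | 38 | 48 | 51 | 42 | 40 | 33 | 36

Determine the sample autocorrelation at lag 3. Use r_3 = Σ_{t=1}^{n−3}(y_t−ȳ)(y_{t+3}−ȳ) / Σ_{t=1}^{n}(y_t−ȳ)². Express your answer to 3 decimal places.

0.018

Mean ȳ = (56 + 47 + 38 + 48 + 51 + 42 + 40 + 33 + 36)/9 = 43.4444
Numerator Σ_{t=1}^{6}(y_t−ȳ)(y_{t+3}−ȳ) = 8.0741
Denominator Σ(y_t−ȳ)² = 456.2222
r_3 = 8.0741 / 456.2222 = 0.018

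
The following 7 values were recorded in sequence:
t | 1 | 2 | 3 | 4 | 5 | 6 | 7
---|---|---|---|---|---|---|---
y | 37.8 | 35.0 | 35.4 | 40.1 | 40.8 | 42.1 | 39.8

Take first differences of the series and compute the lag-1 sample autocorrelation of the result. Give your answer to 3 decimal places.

-0.014

First differences Δy: -2.8, 0.4, 4.7, 0.7, 1.3, -2.3
Mean of differences = 0.3333
Numerator Σ(Δy_t−Δȳ)(Δy_{t+1}−Δȳ) = -0.5078
Denominator Σ(Δy_t−Δȳ)² = 36.8933
r_1(Δy) = -0.5078 / 36.8933 = -0.014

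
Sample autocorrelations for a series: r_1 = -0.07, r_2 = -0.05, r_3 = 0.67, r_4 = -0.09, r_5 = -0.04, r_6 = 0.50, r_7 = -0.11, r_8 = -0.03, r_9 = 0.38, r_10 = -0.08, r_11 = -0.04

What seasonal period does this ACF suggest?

3

The largest autocorrelation is r_3 = 0.67, with weaker echoes at lags 6 (0.50) and 9 (0.38); the remaining lags stay at or below -0.03.
The dominant spike at lag 3 indicates a seasonal period of 3.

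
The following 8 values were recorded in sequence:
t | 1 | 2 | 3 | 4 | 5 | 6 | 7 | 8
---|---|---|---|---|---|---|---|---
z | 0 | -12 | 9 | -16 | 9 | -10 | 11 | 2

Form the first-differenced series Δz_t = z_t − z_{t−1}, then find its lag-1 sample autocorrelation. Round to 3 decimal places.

First differences Δz: -12, 21, -25, 25, -19, 21, -9
Mean of differences = 0.2857
Numerator Σ(Δz_t−Δz̄)(Δz_{t+1}−Δz̄) = -2471.6531
Denominator Σ(Δz_t−Δz̄)² = 2717.4286
r_1(Δz) = -2471.6531 / 2717.4286 = -0.910

-0.910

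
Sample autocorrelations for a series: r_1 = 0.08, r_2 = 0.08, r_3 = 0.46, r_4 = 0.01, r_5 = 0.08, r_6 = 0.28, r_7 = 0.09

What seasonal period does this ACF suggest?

3

The largest autocorrelation is r_3 = 0.46, with a weaker echo at lag 6 (0.28); the remaining lags stay at or below 0.09.
The dominant spike at lag 3 indicates a seasonal period of 3.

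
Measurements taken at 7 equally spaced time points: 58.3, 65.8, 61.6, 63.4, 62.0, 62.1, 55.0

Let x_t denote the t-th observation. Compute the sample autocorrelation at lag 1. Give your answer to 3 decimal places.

-0.181

Mean x̄ = (58.3 + 65.8 + 61.6 + 63.4 + 62.0 + 62.1 + 55.0)/7 = 61.1714
Σ(x_t−x̄)(x_{t+1}−x̄) = (-13.2906) + (1.9837) + (0.9551) + (1.8465) + (0.7694) + (-5.7306) = -13.4665
Denominator Σ(x_t−x̄)² = 74.4543
r_1 = -13.4665 / 74.4543 = -0.181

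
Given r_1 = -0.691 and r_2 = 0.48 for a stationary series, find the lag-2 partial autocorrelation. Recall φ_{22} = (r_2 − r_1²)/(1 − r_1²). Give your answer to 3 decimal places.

0.005

φ_{22} = (r_2 − r_1²) / (1 − r_1²)
r_1² = (-0.691)² = 0.477481
Numerator = 0.48 − 0.4775 = 0.0025; denominator = 1 − 0.4775 = 0.5225
φ_{22} = 0.0025 / 0.5225 = 0.005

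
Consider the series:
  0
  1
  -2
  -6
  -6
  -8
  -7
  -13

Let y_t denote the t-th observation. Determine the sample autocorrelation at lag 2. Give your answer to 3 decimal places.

Mean ȳ = (0 + 1 − 2 − 6 − 6 − 8 − 7 − 13)/8 = -5.1250
Deviations from mean: 5.1250, 6.1250, 3.1250, -0.8750, -0.8750, -2.8750, -1.8750, -7.8750
Numerator Σ_{t=1}^{6}(y_t−ȳ)(y_{t+2}−ȳ) = 34.7188
Denominator Σ(y_t−ȳ)² = 148.8750
r_2 = 34.7188 / 148.8750 = 0.233

0.233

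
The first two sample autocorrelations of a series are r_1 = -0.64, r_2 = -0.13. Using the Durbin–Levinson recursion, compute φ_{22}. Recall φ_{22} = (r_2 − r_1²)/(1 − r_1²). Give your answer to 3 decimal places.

φ_{22} = (r_2 − r_1²) / (1 − r_1²)
r_1² = (-0.64)² = 0.4096
Numerator = -0.13 − 0.4096 = -0.5396; denominator = 1 − 0.4096 = 0.5904
φ_{22} = -0.5396 / 0.5904 = -0.914

-0.914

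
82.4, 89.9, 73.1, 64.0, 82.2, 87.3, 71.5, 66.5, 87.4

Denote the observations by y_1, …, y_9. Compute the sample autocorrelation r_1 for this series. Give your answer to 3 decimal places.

-0.064

Mean ȳ = (82.4 + 89.9 + 73.1 + 64.0 + 82.2 + 87.3 + 71.5 + 66.5 + 87.4)/9 = 78.2556
Numerator Σ_{t=1}^{8}(y_t−ȳ)(y_{t+1}−ȳ) = -48.0164
Denominator Σ(y_t−ȳ)² = 747.3822
r_1 = -48.0164 / 747.3822 = -0.064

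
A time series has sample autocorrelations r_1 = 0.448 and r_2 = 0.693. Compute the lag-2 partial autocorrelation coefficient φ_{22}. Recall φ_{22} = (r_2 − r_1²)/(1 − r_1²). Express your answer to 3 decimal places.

0.616

φ_{22} = (r_2 − r_1²) / (1 − r_1²)
r_1² = (0.448)² = 0.200704
Numerator = 0.693 − 0.2007 = 0.4923; denominator = 1 − 0.2007 = 0.7993
φ_{22} = 0.4923 / 0.7993 = 0.616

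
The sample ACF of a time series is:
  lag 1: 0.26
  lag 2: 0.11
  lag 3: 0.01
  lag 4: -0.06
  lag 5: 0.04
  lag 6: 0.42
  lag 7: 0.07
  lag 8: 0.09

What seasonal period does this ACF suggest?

6

The largest autocorrelation is r_6 = 0.42; the remaining lags stay at or below 0.26. The elevated value at lag 1 (0.26), dropping to 0.11 at lag 2, reflects decaying short-term dependence rather than seasonality.
The dominant spike at lag 6 indicates a seasonal period of 6.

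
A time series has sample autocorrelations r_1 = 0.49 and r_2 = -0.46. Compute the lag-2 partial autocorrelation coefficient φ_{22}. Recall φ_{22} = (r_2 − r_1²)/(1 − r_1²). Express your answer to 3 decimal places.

-0.921

φ_{22} = (r_2 − r_1²) / (1 − r_1²)
r_1² = (0.49)² = 0.2401
Numerator = -0.46 − 0.2401 = -0.7001; denominator = 1 − 0.2401 = 0.7599
φ_{22} = -0.7001 / 0.7599 = -0.921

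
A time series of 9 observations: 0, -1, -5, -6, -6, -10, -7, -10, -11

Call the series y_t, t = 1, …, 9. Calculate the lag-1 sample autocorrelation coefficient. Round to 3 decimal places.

Mean ȳ = (0 − 1 − 5 − 6 − 6 − 10 − 7 − 10 − 11)/9 = -6.2222
Numerator Σ_{t=1}^{8}(y_t−ȳ)(y_{t+1}−ȳ) = 62.2840
Denominator Σ(y_t−ȳ)² = 119.5556
r_1 = 62.2840 / 119.5556 = 0.521

0.521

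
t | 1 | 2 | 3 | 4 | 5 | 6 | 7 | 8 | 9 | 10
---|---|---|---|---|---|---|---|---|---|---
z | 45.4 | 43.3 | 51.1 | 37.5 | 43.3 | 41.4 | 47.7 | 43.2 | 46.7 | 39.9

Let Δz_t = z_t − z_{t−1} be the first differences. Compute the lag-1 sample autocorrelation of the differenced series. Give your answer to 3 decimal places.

-0.722

First differences Δz: -2.1, 7.8, -13.6, 5.8, -1.9, 6.3, -4.5, 3.5, -6.8
Mean of differences = -0.6111
Numerator Σ(Δz_t−Δz̄)(Δz_{t+1}−Δz̄) = -290.5257
Denominator Σ(Δz_t−Δz̄)² = 402.5289
r_1(Δz) = -290.5257 / 402.5289 = -0.722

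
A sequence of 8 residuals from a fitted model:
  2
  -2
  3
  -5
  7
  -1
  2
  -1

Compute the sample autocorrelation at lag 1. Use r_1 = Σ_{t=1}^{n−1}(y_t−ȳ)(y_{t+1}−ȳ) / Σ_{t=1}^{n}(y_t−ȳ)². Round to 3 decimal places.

Mean ȳ = (2 − 2 + 3 − 5 + 7 − 1 + 2 − 1)/8 = 0.6250
Deviations from mean: 1.3750, -2.6250, 2.3750, -5.6250, 6.3750, -1.6250, 1.3750, -1.6250
Numerator Σ_{t=1}^{7}(y_t−ȳ)(y_{t+1}−ȳ) = -73.8906
Denominator Σ(y_t−ȳ)² = 93.8750
r_1 = -73.8906 / 93.8750 = -0.787

-0.787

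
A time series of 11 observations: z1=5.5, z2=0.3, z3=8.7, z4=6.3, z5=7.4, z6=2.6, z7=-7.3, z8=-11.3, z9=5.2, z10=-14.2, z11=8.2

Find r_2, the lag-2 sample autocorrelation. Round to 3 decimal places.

Mean z̄ = (5.5 + 0.3 + 8.7 + 6.3 + 7.4 + 2.6 − 7.3 − 11.3 + 5.2 − 14.2 + 8.2)/11 = 1.0364
Numerator Σ_{t=1}^{9}(z_t−z̄)(z_{t+2}−z̄) = 198.0701
Denominator Σ(z_t−z̄)² = 672.3255
r_2 = 198.0701 / 672.3255 = 0.295

0.295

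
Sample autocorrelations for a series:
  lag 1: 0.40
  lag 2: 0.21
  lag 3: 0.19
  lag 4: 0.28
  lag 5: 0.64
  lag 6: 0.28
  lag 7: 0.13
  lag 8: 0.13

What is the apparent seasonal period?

5

The largest autocorrelation is r_5 = 0.64; the remaining lags stay at or below 0.40. The elevated value at lag 1 (0.40), dropping to 0.21 at lag 2, reflects decaying short-term dependence rather than seasonality.
The dominant spike at lag 5 indicates a seasonal period of 5.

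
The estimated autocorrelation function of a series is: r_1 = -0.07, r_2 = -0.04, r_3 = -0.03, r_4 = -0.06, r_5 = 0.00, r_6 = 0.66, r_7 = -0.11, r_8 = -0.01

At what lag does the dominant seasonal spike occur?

The largest autocorrelation is r_6 = 0.66; the remaining lags stay at or below 0.00.
The dominant spike at lag 6 indicates a seasonal period of 6.

6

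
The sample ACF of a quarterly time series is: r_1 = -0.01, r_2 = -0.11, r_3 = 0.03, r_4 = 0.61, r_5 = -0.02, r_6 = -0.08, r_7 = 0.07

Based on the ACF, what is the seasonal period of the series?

4

The largest autocorrelation is r_4 = 0.61; the remaining lags stay at or below 0.07.
The dominant spike at lag 4 indicates a seasonal period of 4.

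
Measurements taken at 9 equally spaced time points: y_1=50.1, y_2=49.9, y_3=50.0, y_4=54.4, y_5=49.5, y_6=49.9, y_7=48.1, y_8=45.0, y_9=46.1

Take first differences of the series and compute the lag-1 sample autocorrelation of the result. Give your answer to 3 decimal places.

-0.438

First differences Δy: -0.2, 0.1, 4.4, -4.9, 0.4, -1.8, -3.1, 1.1
Mean of differences = -0.5000
Numerator Σ(Δy_t−Δȳ)(Δy_{t+1}−Δȳ) = -24.3500
Denominator Σ(Δy_t−Δȳ)² = 55.6400
r_1(Δy) = -24.3500 / 55.6400 = -0.438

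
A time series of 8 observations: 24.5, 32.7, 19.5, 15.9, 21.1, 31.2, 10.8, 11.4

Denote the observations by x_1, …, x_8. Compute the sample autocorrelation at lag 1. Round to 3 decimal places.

0.054

Mean x̄ = (24.5 + 32.7 + 19.5 + 15.9 + 21.1 + 31.2 + 10.8 + 11.4)/8 = 20.8875
Deviations from mean: 3.6125, 11.8125, -1.3875, -4.9875, 0.2125, 10.3125, -10.0875, -9.4875
Numerator Σ_{t=1}^{7}(x_t−x̄)(x_{t+1}−x̄) = 26.0123
Denominator Σ(x_t−x̄)² = 477.5488
r_1 = 26.0123 / 477.5488 = 0.054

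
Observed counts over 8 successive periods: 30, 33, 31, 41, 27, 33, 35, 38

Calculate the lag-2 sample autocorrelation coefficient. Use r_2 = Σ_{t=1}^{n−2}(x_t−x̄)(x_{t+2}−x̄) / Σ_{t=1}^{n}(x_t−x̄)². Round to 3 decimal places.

0.039

Mean x̄ = (30 + 33 + 31 + 41 + 27 + 33 + 35 + 38)/8 = 33.5000
Deviations from mean: -3.5000, -0.5000, -2.5000, 7.5000, -6.5000, -0.5000, 1.5000, 4.5000
Σ(x_t−x̄)(x_{t+2}−x̄) = (8.7500) + (-3.7500) + (16.2500) + (-3.7500) + (-9.7500) + (-2.2500) = 5.5000
Denominator Σ(x_t−x̄)² = 140.0000
r_2 = 5.5000 / 140.0000 = 0.039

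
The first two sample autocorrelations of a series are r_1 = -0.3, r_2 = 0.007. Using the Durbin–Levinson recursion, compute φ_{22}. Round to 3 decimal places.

-0.091

φ_{22} = (r_2 − r_1²) / (1 − r_1²)
r_1² = (-0.3)² = 0.09
Numerator = 0.007 − 0.0900 = -0.0830; denominator = 1 − 0.0900 = 0.9100
φ_{22} = -0.0830 / 0.9100 = -0.091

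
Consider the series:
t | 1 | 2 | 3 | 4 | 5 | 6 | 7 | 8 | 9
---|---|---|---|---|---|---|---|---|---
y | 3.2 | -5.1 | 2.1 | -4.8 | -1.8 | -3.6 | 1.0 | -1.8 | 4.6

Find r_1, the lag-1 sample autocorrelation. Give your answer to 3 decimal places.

-0.453

Mean ȳ = (3.2 − 5.1 + 2.1 − 4.8 − 1.8 − 3.6 + 1.0 − 1.8 + 4.6)/9 = -0.6889
Numerator Σ_{t=1}^{8}(y_t−ȳ)(y_{t+1}−ȳ) = -45.7890
Denominator Σ(y_t−ȳ)² = 101.0289
r_1 = -45.7890 / 101.0289 = -0.453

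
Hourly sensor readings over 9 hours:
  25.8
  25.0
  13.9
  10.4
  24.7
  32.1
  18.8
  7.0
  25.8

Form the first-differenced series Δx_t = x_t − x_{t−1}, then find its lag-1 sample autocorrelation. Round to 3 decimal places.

First differences Δx: -0.8, -11.1, -3.5, 14.3, 7.4, -13.3, -11.8, 18.8
Mean of differences = 0.0000
Numerator Σ(Δx_t−Δx̄)(Δx_{t+1}−Δx̄) = -59.8200
Denominator Σ(Δx_t−Δx̄)² = 1064.9200
r_1(Δx) = -59.8200 / 1064.9200 = -0.056

-0.056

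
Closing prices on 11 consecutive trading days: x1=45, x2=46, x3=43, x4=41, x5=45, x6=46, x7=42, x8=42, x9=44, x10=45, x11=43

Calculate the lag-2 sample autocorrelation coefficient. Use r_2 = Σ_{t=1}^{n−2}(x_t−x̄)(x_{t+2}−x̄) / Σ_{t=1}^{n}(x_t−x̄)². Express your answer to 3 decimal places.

-0.775

Mean x̄ = (45 + 46 + 43 + 41 + 45 + 46 + 42 + 42 + 44 + 45 + 43)/11 = 43.8182
Numerator Σ_{t=1}^{9}(x_t−x̄)(x_{t+2}−x̄) = -22.9752
Denominator Σ(x_t−x̄)² = 29.6364
r_2 = -22.9752 / 29.6364 = -0.775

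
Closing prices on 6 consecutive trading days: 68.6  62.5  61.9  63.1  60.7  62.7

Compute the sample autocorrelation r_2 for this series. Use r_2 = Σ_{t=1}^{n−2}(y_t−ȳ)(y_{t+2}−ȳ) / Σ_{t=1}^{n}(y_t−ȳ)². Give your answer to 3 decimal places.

Mean ȳ = (68.6 + 62.5 + 61.9 + 63.1 + 60.7 + 62.7)/6 = 63.2500
Deviations from mean: 5.3500, -0.7500, -1.3500, -0.1500, -2.5500, -0.5500
Numerator Σ_{t=1}^{4}(y_t−ȳ)(y_{t+2}−ȳ) = -3.5850
Denominator Σ(y_t−ȳ)² = 37.8350
r_2 = -3.5850 / 37.8350 = -0.095

-0.095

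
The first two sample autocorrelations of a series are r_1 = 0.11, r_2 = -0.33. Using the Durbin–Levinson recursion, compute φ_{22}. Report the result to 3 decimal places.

φ_{22} = (r_2 − r_1²) / (1 − r_1²)
r_1² = (0.11)² = 0.0121
Numerator = -0.33 − 0.0121 = -0.3421; denominator = 1 − 0.0121 = 0.9879
φ_{22} = -0.3421 / 0.9879 = -0.346

-0.346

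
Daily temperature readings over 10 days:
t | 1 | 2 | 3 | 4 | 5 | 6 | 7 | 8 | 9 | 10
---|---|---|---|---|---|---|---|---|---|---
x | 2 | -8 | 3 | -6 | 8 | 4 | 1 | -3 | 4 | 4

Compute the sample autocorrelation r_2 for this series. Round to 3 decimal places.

0.150

Mean x̄ = (2 − 8 + 3 − 6 + 8 + 4 + 1 − 3 + 4 + 4)/10 = 0.9000
Numerator Σ_{t=1}^{8}(x_t−x̄)(x_{t+2}−x̄) = 34.0800
Denominator Σ(x_t−x̄)² = 226.9000
r_2 = 34.0800 / 226.9000 = 0.150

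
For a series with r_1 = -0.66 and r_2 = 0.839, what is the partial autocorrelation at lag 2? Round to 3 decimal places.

φ_{22} = (r_2 − r_1²) / (1 − r_1²)
r_1² = (-0.66)² = 0.4356
Numerator = 0.839 − 0.4356 = 0.4034; denominator = 1 − 0.4356 = 0.5644
φ_{22} = 0.4034 / 0.5644 = 0.715

0.715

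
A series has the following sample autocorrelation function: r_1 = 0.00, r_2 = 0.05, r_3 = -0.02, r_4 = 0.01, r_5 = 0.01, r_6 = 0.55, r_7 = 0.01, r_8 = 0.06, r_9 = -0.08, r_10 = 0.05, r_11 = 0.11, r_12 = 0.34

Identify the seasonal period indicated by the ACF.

The largest autocorrelation is r_6 = 0.55, with a weaker echo at lag 12 (0.34); the remaining lags stay at or below 0.11.
The dominant spike at lag 6 indicates a seasonal period of 6.

6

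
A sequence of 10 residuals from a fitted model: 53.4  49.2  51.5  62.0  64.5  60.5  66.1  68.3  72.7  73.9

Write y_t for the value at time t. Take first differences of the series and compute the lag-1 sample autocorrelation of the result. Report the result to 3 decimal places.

-0.139

First differences Δy: -4.2, 2.3, 10.5, 2.5, -4.0, 5.6, 2.2, 4.4, 1.2
Mean of differences = 2.2778
Numerator Σ(Δy_t−Δȳ)(Δy_{t+1}−Δȳ) = -23.0960
Denominator Σ(Δy_t−Δȳ)² = 165.7356
r_1(Δy) = -23.0960 / 165.7356 = -0.139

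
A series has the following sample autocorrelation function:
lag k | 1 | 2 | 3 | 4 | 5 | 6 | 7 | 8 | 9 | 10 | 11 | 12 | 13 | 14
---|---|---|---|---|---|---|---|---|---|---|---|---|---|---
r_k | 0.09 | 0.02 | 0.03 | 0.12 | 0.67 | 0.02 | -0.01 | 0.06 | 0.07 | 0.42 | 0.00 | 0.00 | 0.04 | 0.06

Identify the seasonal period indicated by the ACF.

5

The largest autocorrelation is r_5 = 0.67, with a weaker echo at lag 10 (0.42); the remaining lags stay at or below 0.12.
The dominant spike at lag 5 indicates a seasonal period of 5.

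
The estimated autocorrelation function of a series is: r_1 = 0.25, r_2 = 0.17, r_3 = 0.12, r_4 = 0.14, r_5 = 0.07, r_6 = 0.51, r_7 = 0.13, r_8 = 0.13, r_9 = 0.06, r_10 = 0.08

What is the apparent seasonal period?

6

The largest autocorrelation is r_6 = 0.51; the remaining lags stay at or below 0.25. The elevated value at lag 1 (0.25), dropping to 0.17 at lag 2, reflects decaying short-term dependence rather than seasonality.
The dominant spike at lag 6 indicates a seasonal period of 6.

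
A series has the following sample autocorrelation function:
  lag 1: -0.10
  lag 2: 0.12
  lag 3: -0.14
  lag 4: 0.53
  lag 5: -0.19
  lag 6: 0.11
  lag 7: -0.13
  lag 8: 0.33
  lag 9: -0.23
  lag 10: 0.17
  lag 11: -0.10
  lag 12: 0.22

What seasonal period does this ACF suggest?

The largest autocorrelation is r_4 = 0.53, with weaker echoes at lags 8 (0.33) and 12 (0.22); the remaining lags stay at or below 0.17.
The dominant spike at lag 4 indicates a seasonal period of 4.

4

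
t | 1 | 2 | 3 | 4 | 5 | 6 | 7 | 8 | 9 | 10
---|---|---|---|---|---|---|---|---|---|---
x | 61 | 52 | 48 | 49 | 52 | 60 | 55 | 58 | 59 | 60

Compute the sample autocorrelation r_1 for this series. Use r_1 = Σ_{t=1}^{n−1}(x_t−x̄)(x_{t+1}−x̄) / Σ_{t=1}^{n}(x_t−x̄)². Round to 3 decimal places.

Mean x̄ = (61 + 52 + 48 + 49 + 52 + 60 + 55 + 58 + 59 + 60)/10 = 55.4000
Numerator Σ_{t=1}^{9}(x_t−x̄)(x_{t+1}−x̄) = 82.6400
Denominator Σ(x_t−x̄)² = 212.4000
r_1 = 82.6400 / 212.4000 = 0.389

0.389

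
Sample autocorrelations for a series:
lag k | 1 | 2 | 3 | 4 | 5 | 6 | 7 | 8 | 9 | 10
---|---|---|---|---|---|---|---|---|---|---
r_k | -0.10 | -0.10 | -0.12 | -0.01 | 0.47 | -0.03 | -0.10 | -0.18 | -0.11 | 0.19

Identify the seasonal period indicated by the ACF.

The largest autocorrelation is r_5 = 0.47, with a weaker echo at lag 10 (0.19); the remaining lags stay at or below -0.01.
The dominant spike at lag 5 indicates a seasonal period of 5.

5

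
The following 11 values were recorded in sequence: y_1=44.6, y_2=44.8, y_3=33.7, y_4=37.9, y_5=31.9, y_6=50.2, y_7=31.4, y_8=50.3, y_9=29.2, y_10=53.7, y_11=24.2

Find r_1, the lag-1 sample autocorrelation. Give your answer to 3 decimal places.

-0.721

Mean ȳ = (44.6 + 44.8 + 33.7 + 37.9 + 31.9 + 50.2 + 31.4 + 50.3 + 29.2 + 53.7 + 24.2)/11 = 39.2636
Numerator Σ_{t=1}^{10}(y_t−ȳ)(y_{t+1}−ȳ) = -710.7595
Denominator Σ(y_t−ȳ)² = 986.0055
r_1 = -710.7595 / 986.0055 = -0.721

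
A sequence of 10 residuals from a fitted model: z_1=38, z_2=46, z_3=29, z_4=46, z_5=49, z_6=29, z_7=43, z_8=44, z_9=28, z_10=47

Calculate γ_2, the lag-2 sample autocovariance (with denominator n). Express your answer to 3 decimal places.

Mean z̄ = (38 + 46 + 29 + 46 + 49 + 29 + 43 + 44 + 28 + 47)/10 = 39.9000
Σ_{t=1}^{8}(z_t−z̄)(z_{t+2}−z̄) = -132.0200
γ_2 = -132.0200 / 10 = -13.202

-13.202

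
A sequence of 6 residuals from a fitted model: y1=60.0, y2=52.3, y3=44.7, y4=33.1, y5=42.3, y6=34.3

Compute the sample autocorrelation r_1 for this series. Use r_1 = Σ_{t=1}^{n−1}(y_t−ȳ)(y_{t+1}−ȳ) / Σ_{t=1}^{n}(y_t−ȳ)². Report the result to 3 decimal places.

Mean ȳ = (60.0 + 52.3 + 44.7 + 33.1 + 42.3 + 34.3)/6 = 44.4500
Deviations from mean: 15.5500, 7.8500, 0.2500, -11.3500, -2.1500, -10.1500
Numerator Σ_{t=1}^{5}(y_t−ȳ)(y_{t+1}−ȳ) = 167.4175
Denominator Σ(y_t−ȳ)² = 539.9550
r_1 = 167.4175 / 539.9550 = 0.310

0.310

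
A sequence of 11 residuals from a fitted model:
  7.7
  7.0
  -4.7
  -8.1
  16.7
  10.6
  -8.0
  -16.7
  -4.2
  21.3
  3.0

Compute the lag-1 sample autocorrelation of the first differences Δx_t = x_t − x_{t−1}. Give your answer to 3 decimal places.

First differences Δx: -0.7, -11.7, -3.4, 24.8, -6.1, -18.6, -8.7, 12.5, 25.5, -18.3
Mean of differences = -0.4700
Numerator Σ(Δx_t−Δx̄)(Δx_{t+1}−Δx̄) = -162.4999
Denominator Σ(Δx_t−Δx̄)² = 2362.0210
r_1(Δx) = -162.4999 / 2362.0210 = -0.069

-0.069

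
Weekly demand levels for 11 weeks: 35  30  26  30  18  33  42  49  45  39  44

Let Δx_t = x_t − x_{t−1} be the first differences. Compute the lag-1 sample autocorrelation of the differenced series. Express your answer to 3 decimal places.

-0.110

First differences Δx: -5, -4, 4, -12, 15, 9, 7, -4, -6, 5
Mean of differences = 0.9000
Numerator Σ(Δx_t−Δx̄)(Δx_{t+1}−Δx̄) = -68.9100
Denominator Σ(Δx_t−Δx̄)² = 624.9000
r_1(Δx) = -68.9100 / 624.9000 = -0.110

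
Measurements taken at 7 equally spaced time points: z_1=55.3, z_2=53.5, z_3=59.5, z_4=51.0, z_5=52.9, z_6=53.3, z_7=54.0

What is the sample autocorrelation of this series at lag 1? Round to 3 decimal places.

-0.374

Mean z̄ = (55.3 + 53.5 + 59.5 + 51.0 + 52.9 + 53.3 + 54.0)/7 = 54.2143
Deviations from mean: 1.0857, -0.7143, 5.2857, -3.2143, -1.3143, -0.9143, -0.2143
Numerator Σ_{t=1}^{6}(z_t−z̄)(z_{t+1}−z̄) = -15.9188
Denominator Σ(z_t−z̄)² = 42.5686
r_1 = -15.9188 / 42.5686 = -0.374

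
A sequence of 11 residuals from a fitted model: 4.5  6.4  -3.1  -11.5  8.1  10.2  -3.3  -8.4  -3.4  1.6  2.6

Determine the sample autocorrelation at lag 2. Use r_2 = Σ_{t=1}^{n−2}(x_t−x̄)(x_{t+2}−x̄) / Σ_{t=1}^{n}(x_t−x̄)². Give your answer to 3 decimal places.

-0.738

Mean x̄ = (4.5 + 6.4 − 3.1 − 11.5 + 8.1 + 10.2 − 3.3 − 8.4 − 3.4 + 1.6 + 2.6)/11 = 0.3364
Numerator Σ_{t=1}^{9}(x_t−x̄)(x_{t+2}−x̄) = -349.8217
Denominator Σ(x_t−x̄)² = 473.8055
r_2 = -349.8217 / 473.8055 = -0.738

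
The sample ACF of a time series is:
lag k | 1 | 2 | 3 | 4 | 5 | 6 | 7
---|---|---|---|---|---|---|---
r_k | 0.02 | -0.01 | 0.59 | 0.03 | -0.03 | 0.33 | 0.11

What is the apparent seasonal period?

3

The largest autocorrelation is r_3 = 0.59, with a weaker echo at lag 6 (0.33); the remaining lags stay at or below 0.11.
The dominant spike at lag 3 indicates a seasonal period of 3.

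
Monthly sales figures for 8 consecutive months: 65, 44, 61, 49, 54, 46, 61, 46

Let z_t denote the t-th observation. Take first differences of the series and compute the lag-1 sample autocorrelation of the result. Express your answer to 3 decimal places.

-0.710

First differences Δz: -21, 17, -12, 5, -8, 15, -15
Mean of differences = -2.7143
Numerator Σ(Δz_t−Δz̄)(Δz_{t+1}−Δz̄) = -967.2245
Denominator Σ(Δz_t−Δz̄)² = 1361.4286
r_1(Δz) = -967.2245 / 1361.4286 = -0.710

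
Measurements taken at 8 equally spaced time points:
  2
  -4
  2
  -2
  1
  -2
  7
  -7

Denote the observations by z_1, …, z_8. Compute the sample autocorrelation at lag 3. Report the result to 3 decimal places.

-0.260

Mean z̄ = (2 − 4 + 2 − 2 + 1 − 2 + 7 − 7)/8 = -0.3750
Σ(z_t−z̄)(z_{t+3}−z̄) = (-3.8594) + (-4.9844) + (-3.8594) + (-11.9844) + (-9.1094) = -33.7969
Denominator Σ(z_t−z̄)² = 129.8750
r_3 = -33.7969 / 129.8750 = -0.260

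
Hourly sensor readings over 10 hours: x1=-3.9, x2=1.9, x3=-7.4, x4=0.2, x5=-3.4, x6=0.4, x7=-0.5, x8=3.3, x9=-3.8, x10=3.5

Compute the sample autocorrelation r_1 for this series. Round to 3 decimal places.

-0.551

Mean x̄ = (-3.9 + 1.9 − 7.4 + 0.2 − 3.4 + 0.4 − 0.5 + 3.3 − 3.8 + 3.5)/10 = -0.9700
Numerator Σ_{t=1}^{9}(x_t−x̄)(x_{t+1}−x̄) = -62.6419
Denominator Σ(x_t−x̄)² = 113.7610
r_1 = -62.6419 / 113.7610 = -0.551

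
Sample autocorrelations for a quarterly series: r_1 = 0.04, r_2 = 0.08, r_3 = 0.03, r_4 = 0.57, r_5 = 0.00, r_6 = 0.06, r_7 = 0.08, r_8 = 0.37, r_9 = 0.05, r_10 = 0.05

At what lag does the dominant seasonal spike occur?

The largest autocorrelation is r_4 = 0.57, with a weaker echo at lag 8 (0.37); the remaining lags stay at or below 0.08.
The dominant spike at lag 4 indicates a seasonal period of 4.

4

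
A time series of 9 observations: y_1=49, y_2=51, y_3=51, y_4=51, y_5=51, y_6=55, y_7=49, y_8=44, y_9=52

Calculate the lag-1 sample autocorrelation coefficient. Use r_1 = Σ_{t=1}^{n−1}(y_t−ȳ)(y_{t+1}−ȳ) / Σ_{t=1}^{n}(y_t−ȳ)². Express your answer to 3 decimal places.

Mean ȳ = (49 + 51 + 51 + 51 + 51 + 55 + 49 + 44 + 52)/9 = 50.3333
Numerator Σ_{t=1}^{8}(y_t−ȳ)(y_{t+1}−ȳ) = -4.7778
Denominator Σ(y_t−ȳ)² = 70.0000
r_1 = -4.7778 / 70.0000 = -0.068

-0.068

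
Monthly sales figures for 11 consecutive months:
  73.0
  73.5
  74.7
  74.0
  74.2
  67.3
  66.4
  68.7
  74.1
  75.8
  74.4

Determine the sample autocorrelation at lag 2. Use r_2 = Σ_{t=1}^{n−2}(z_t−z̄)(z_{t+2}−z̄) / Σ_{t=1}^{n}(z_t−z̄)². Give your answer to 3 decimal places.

-0.116

Mean z̄ = (73.0 + 73.5 + 74.7 + 74.0 + 74.2 + 67.3 + 66.4 + 68.7 + 74.1 + 75.8 + 74.4)/11 = 72.3727
Numerator Σ_{t=1}^{9}(z_t−z̄)(z_{t+2}−z̄) = -12.3933
Denominator Σ(z_t−z̄)² = 106.8018
r_2 = -12.3933 / 106.8018 = -0.116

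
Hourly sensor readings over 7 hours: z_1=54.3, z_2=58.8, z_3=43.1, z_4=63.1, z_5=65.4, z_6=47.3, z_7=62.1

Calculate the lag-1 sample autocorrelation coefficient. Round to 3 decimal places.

Mean z̄ = (54.3 + 58.8 + 43.1 + 63.1 + 65.4 + 47.3 + 62.1)/7 = 56.3000
Deviations from mean: -2.0000, 2.5000, -13.2000, 6.8000, 9.1000, -9.0000, 5.8000
Σ(z_t−z̄)(z_{t+1}−z̄) = (-5.0000) + (-33.0000) + (-89.7600) + (61.8800) + (-81.9000) + (-52.2000) = -199.9800
Denominator Σ(z_t−z̄)² = 428.1800
r_1 = -199.9800 / 428.1800 = -0.467

-0.467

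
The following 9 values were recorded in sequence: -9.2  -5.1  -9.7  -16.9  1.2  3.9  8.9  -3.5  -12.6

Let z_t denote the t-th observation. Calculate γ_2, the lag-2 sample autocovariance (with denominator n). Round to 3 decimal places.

Mean z̄ = (-9.2 − 5.1 − 9.7 − 16.9 + 1.2 + 3.9 + 8.9 − 3.5 − 12.6)/9 = -4.7778
Σ_{t=1}^{7}(z_t−z̄)(z_{t+2}−z̄) = -123.0843
γ_2 = -123.0843 / 9 = -13.676

-13.676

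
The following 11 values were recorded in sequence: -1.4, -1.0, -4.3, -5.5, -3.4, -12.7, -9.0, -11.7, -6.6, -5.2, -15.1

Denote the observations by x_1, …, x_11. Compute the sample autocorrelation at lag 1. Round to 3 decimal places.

0.200

Mean x̄ = (-1.4 − 1.0 − 4.3 − 5.5 − 3.4 − 12.7 − 9.0 − 11.7 − 6.6 − 5.2 − 15.1)/11 = -6.9000
Numerator Σ_{t=1}^{10}(x_t−x̄)(x_{t+1}−x̄) = 43.4200
Denominator Σ(x_t−x̄)² = 217.3400
r_1 = 43.4200 / 217.3400 = 0.200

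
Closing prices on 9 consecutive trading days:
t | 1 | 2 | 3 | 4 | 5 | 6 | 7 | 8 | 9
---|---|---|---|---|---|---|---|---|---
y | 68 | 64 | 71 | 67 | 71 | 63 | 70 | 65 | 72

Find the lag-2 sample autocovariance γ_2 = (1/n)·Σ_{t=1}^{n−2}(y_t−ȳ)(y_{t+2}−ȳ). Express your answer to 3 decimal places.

Mean ȳ = (68 + 64 + 71 + 67 + 71 + 63 + 70 + 65 + 72)/9 = 67.8889
Σ_{t=1}^{7}(y_t−ȳ)(y_{t+2}−ȳ) = 47.1975
γ_2 = 47.1975 / 9 = 5.244

5.244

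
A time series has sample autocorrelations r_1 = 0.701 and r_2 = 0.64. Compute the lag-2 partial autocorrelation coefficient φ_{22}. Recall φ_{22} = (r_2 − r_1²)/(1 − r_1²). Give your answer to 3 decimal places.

φ_{22} = (r_2 − r_1²) / (1 − r_1²)
r_1² = (0.701)² = 0.491401
Numerator = 0.64 − 0.4914 = 0.1486; denominator = 1 − 0.4914 = 0.5086
φ_{22} = 0.1486 / 0.5086 = 0.292

0.292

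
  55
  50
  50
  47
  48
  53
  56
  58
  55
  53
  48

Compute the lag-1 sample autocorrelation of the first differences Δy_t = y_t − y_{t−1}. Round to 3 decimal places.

First differences Δy: -5, 0, -3, 1, 5, 3, 2, -3, -2, -5
Mean of differences = -0.7000
Numerator Σ(Δy_t−Δȳ)(Δy_{t+1}−Δȳ) = 34.6100
Denominator Σ(Δy_t−Δȳ)² = 106.1000
r_1(Δy) = 34.6100 / 106.1000 = 0.326

0.326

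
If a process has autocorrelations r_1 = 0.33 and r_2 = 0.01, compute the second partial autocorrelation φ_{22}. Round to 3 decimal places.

-0.111

φ_{22} = (r_2 − r_1²) / (1 − r_1²)
r_1² = (0.33)² = 0.1089
Numerator = 0.01 − 0.1089 = -0.0989; denominator = 1 − 0.1089 = 0.8911
φ_{22} = -0.0989 / 0.8911 = -0.111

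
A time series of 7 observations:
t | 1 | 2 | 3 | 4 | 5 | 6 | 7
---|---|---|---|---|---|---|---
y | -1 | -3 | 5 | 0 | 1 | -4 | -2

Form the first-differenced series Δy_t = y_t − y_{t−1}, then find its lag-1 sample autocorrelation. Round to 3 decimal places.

First differences Δy: -2, 8, -5, 1, -5, 2
Mean of differences = -0.1667
Numerator Σ(Δy_t−Δȳ)(Δy_{t+1}−Δȳ) = -76.1944
Denominator Σ(Δy_t−Δȳ)² = 122.8333
r_1(Δy) = -76.1944 / 122.8333 = -0.620

-0.620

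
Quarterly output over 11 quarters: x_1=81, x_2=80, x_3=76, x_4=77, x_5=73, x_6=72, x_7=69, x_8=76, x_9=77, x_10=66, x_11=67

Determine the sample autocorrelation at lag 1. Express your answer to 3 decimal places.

Mean x̄ = (81 + 80 + 76 + 77 + 73 + 72 + 69 + 76 + 77 + 66 + 67)/11 = 74.0000
Numerator Σ_{t=1}^{10}(x_t−x̄)(x_{t+1}−x̄) = 97.0000
Denominator Σ(x_t−x̄)² = 254.0000
r_1 = 97.0000 / 254.0000 = 0.382

0.382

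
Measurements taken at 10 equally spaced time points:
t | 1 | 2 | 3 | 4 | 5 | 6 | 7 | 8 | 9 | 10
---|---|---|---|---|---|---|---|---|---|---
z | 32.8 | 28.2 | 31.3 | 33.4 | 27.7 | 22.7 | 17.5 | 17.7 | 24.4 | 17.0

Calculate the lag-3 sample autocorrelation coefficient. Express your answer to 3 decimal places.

0.103

Mean z̄ = (32.8 + 28.2 + 31.3 + 33.4 + 27.7 + 22.7 + 17.5 + 17.7 + 24.4 + 17.0)/10 = 25.2700
Numerator Σ_{t=1}^{7}(z_t−z̄)(z_{t+3}−z̄) = 37.7703
Denominator Σ(z_t−z̄)² = 367.0810
r_3 = 37.7703 / 367.0810 = 0.103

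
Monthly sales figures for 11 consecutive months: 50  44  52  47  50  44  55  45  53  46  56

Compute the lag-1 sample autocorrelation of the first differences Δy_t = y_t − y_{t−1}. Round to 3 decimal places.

-0.840

First differences Δy: -6, 8, -5, 3, -6, 11, -10, 8, -7, 10
Mean of differences = 0.6000
Numerator Σ(Δy_t−Δȳ)(Δy_{t+1}−Δȳ) = -504.5600
Denominator Σ(Δy_t−Δȳ)² = 600.4000
r_1(Δy) = -504.5600 / 600.4000 = -0.840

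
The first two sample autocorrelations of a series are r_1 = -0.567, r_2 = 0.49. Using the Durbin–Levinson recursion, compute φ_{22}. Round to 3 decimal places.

0.248

φ_{22} = (r_2 − r_1²) / (1 − r_1²)
r_1² = (-0.567)² = 0.321489
Numerator = 0.49 − 0.3215 = 0.1685; denominator = 1 − 0.3215 = 0.6785
φ_{22} = 0.1685 / 0.6785 = 0.248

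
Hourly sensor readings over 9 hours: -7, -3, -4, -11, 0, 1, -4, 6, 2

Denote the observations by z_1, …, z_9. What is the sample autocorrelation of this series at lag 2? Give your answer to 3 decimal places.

Mean z̄ = (-7 − 3 − 4 − 11 + 0 + 1 − 4 + 6 + 2)/9 = -2.2222
Σ(z_t−z̄)(z_{t+2}−z̄) = (8.4938) + (6.8272) + (-3.9506) + (-28.2840) + (-3.9506) + (26.4938) + (-7.5062) = -1.8765
Denominator Σ(z_t−z̄)² = 207.5556
r_2 = -1.8765 / 207.5556 = -0.009

-0.009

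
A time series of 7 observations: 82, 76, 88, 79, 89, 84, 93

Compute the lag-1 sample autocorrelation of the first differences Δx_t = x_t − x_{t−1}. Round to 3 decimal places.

-0.857

First differences Δx: -6, 12, -9, 10, -5, 9
Mean of differences = 1.8333
Numerator Σ(Δx_t−Δx̄)(Δx_{t+1}−Δx̄) = -383.0278
Denominator Σ(Δx_t−Δx̄)² = 446.8333
r_1(Δx) = -383.0278 / 446.8333 = -0.857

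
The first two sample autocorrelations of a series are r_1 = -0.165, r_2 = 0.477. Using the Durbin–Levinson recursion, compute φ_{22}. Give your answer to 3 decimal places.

φ_{22} = (r_2 − r_1²) / (1 − r_1²)
r_1² = (-0.165)² = 0.027225
Numerator = 0.477 − 0.0272 = 0.4498; denominator = 1 − 0.0272 = 0.9728
φ_{22} = 0.4498 / 0.9728 = 0.462

0.462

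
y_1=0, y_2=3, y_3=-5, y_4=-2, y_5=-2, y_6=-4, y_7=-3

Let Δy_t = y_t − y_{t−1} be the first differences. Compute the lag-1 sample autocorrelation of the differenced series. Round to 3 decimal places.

First differences Δy: 3, -8, 3, 0, -2, 1
Mean of differences = -0.5000
Numerator Σ(Δy_t−Δȳ)(Δy_{t+1}−Δȳ) = -53.7500
Denominator Σ(Δy_t−Δȳ)² = 85.5000
r_1(Δy) = -53.7500 / 85.5000 = -0.629

-0.629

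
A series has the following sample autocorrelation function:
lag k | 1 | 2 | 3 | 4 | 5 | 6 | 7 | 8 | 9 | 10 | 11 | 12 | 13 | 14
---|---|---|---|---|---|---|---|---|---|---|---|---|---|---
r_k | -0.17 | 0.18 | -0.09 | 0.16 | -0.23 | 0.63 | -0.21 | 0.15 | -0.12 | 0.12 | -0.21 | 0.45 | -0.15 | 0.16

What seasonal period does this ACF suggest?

6

The largest autocorrelation is r_6 = 0.63, with a weaker echo at lag 12 (0.45); the remaining lags stay at or below 0.18.
The dominant spike at lag 6 indicates a seasonal period of 6.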